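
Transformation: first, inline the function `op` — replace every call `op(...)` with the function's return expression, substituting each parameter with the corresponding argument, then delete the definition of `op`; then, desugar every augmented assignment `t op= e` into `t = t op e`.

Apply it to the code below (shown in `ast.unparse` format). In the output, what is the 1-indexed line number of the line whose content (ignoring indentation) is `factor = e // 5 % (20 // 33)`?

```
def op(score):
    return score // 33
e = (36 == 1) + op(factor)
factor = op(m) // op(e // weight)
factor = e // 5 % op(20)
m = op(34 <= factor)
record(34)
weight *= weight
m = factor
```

Transformed code:
e = (36 == 1) + factor // 33
factor = m // 33 // (e // weight // 33)
factor = e // 5 % (20 // 33)
m = (34 <= factor) // 33
record(34)
weight = weight * weight
m = factor

3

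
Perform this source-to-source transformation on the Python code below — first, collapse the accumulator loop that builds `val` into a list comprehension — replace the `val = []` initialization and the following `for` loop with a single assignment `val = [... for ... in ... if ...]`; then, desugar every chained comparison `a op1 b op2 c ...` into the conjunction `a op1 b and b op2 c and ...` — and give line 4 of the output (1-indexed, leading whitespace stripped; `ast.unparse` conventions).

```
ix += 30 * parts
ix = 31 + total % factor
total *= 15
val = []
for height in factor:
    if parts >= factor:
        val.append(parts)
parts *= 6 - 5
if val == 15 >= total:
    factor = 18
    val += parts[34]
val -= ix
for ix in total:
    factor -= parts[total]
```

val = [parts for height in factor if parts >= factor]

Transformed code:
ix += 30 * parts
ix = 31 + total % factor
total *= 15
val = [parts for height in factor if parts >= factor]
parts *= 6 - 5
if val == 15 and 15 >= total:
    factor = 18
    val += parts[34]
val -= ix
for ix in total:
    factor -= parts[total]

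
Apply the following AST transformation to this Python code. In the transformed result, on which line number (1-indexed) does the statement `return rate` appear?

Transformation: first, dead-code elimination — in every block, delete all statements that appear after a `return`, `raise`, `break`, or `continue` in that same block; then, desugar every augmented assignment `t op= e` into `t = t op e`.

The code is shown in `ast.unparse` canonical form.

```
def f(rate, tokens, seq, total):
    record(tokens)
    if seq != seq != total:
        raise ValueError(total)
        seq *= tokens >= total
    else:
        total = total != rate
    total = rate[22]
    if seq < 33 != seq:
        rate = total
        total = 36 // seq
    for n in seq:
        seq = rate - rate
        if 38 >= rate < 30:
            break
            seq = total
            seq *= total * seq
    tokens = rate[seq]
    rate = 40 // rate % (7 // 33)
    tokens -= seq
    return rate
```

18

Transformed code:
def f(rate, tokens, seq, total):
    record(tokens)
    if seq != seq != total:
        raise ValueError(total)
    else:
        total = total != rate
    total = rate[22]
    if seq < 33 != seq:
        rate = total
        total = 36 // seq
    for n in seq:
        seq = rate - rate
        if 38 >= rate < 30:
            break
    tokens = rate[seq]
    rate = 40 // rate % (7 // 33)
    tokens = tokens - seq
    return rate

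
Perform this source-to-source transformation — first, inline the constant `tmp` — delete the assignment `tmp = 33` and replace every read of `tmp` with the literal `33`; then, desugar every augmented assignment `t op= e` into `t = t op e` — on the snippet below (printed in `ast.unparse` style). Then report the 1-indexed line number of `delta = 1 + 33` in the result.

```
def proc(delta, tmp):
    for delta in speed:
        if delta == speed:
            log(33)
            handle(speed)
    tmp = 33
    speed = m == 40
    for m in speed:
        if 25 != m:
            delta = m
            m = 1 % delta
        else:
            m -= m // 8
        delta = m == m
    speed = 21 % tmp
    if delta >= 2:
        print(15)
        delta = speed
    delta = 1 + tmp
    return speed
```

18

Transformed code:
def proc(delta, tmp):
    for delta in speed:
        if delta == speed:
            log(33)
            handle(speed)
    speed = m == 40
    for m in speed:
        if 25 != m:
            delta = m
            m = 1 % delta
        else:
            m = m - m // 8
        delta = m == m
    speed = 21 % 33
    if delta >= 2:
        print(15)
        delta = speed
    delta = 1 + 33
    return speed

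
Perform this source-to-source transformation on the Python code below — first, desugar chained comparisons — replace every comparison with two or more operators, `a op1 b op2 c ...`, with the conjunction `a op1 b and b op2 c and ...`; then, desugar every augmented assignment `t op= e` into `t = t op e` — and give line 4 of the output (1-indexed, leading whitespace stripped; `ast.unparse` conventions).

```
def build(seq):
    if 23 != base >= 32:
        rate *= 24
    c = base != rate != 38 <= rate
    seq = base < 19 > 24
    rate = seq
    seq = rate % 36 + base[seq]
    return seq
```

c = base != rate and rate != 38 and (38 <= rate)

Transformed code:
def build(seq):
    if 23 != base and base >= 32:
        rate = rate * 24
    c = base != rate and rate != 38 and (38 <= rate)
    seq = base < 19 and 19 > 24
    rate = seq
    seq = rate % 36 + base[seq]
    return seq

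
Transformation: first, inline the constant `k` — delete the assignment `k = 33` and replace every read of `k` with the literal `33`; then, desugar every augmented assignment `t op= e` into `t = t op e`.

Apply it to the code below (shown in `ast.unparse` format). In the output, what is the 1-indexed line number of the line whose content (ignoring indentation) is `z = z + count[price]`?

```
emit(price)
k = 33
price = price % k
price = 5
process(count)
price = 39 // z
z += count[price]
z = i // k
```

Transformed code:
emit(price)
price = price % 33
price = 5
process(count)
price = 39 // z
z = z + count[price]
z = i // 33

6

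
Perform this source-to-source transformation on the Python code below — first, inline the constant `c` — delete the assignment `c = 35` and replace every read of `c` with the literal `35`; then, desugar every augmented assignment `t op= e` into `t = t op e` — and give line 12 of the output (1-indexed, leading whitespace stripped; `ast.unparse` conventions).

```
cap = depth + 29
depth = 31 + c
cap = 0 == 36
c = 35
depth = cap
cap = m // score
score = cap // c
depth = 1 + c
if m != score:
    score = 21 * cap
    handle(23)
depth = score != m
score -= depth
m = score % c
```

Transformed code:
cap = depth + 29
depth = 31 + 35
cap = 0 == 36
depth = cap
cap = m // score
score = cap // 35
depth = 1 + 35
if m != score:
    score = 21 * cap
    handle(23)
depth = score != m
score = score - depth
m = score % 35

score = score - depth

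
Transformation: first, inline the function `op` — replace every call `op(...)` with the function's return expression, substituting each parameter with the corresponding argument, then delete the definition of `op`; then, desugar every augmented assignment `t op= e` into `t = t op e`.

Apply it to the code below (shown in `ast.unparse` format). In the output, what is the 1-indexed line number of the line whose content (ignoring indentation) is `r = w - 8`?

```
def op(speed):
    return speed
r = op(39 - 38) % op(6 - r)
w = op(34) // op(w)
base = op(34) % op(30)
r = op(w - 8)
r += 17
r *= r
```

Transformed code:
r = (39 - 38) % (6 - r)
w = 34 // w
base = 34 % 30
r = w - 8
r = r + 17
r = r * r

4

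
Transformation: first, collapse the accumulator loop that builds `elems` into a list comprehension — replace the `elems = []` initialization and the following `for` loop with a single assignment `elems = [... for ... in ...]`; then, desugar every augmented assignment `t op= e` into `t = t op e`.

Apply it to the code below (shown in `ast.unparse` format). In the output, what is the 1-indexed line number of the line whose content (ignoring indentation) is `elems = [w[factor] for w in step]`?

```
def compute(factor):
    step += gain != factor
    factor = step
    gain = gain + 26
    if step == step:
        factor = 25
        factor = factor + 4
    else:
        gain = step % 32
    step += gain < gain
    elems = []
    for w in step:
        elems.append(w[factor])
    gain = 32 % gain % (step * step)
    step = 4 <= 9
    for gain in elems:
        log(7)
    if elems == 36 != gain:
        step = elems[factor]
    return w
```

11

Transformed code:
def compute(factor):
    step = step + (gain != factor)
    factor = step
    gain = gain + 26
    if step == step:
        factor = 25
        factor = factor + 4
    else:
        gain = step % 32
    step = step + (gain < gain)
    elems = [w[factor] for w in step]
    gain = 32 % gain % (step * step)
    step = 4 <= 9
    for gain in elems:
        log(7)
    if elems == 36 != gain:
        step = elems[factor]
    return w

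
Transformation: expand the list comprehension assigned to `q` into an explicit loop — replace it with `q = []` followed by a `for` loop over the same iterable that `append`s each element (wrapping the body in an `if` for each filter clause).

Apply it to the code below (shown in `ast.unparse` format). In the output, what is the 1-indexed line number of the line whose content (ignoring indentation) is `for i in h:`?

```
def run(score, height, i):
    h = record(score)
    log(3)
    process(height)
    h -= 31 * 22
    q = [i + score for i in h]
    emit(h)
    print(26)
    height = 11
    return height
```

7

Transformed code:
def run(score, height, i):
    h = record(score)
    log(3)
    process(height)
    h -= 31 * 22
    q = []
    for i in h:
        q.append(i + score)
    emit(h)
    print(26)
    height = 11
    return height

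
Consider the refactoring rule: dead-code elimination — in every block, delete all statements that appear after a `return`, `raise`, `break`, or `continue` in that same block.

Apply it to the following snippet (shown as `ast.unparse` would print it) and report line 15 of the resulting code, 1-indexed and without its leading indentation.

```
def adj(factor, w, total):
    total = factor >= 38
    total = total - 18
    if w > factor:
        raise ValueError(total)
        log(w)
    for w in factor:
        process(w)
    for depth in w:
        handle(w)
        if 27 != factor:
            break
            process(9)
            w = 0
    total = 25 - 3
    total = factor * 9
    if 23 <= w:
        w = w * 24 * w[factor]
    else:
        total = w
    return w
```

w = w * 24 * w[factor]

Transformed code:
def adj(factor, w, total):
    total = factor >= 38
    total = total - 18
    if w > factor:
        raise ValueError(total)
    for w in factor:
        process(w)
    for depth in w:
        handle(w)
        if 27 != factor:
            break
    total = 25 - 3
    total = factor * 9
    if 23 <= w:
        w = w * 24 * w[factor]
    else:
        total = w
    return w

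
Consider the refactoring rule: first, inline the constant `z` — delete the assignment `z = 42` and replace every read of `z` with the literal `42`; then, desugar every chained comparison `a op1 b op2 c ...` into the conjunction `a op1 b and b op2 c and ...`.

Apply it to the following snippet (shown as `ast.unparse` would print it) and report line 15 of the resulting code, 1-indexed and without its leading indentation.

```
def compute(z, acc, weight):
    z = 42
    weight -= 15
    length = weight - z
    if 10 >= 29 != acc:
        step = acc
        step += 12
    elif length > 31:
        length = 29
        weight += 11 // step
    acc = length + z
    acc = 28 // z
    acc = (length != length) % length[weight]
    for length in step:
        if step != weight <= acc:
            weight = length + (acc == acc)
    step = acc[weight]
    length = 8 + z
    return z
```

weight = length + (acc == acc)

Transformed code:
def compute(z, acc, weight):
    weight -= 15
    length = weight - 42
    if 10 >= 29 and 29 != acc:
        step = acc
        step += 12
    elif length > 31:
        length = 29
        weight += 11 // step
    acc = length + 42
    acc = 28 // 42
    acc = (length != length) % length[weight]
    for length in step:
        if step != weight and weight <= acc:
            weight = length + (acc == acc)
    step = acc[weight]
    length = 8 + 42
    return 42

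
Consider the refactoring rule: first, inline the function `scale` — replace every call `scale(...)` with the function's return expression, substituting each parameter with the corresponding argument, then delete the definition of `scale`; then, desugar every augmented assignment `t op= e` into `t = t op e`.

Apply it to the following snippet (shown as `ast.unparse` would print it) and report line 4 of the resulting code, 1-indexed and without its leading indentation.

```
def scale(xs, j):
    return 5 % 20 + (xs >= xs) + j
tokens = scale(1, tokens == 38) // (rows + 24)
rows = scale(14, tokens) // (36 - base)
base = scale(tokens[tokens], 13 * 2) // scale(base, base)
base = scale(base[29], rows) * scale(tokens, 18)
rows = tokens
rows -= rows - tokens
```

base = (5 % 20 + (base[29] >= base[29]) + rows) * (5 % 20 + (tokens >= tokens) + 18)

Transformed code:
tokens = (5 % 20 + (1 >= 1) + (tokens == 38)) // (rows + 24)
rows = (5 % 20 + (14 >= 14) + tokens) // (36 - base)
base = (5 % 20 + (tokens[tokens] >= tokens[tokens]) + 13 * 2) // (5 % 20 + (base >= base) + base)
base = (5 % 20 + (base[29] >= base[29]) + rows) * (5 % 20 + (tokens >= tokens) + 18)
rows = tokens
rows = rows - (rows - tokens)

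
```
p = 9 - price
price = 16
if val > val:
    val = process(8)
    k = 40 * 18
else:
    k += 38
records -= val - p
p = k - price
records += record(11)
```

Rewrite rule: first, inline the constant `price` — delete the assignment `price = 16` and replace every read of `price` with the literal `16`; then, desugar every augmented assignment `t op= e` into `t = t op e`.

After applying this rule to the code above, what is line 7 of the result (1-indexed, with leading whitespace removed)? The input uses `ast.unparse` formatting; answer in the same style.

Transformed code:
p = 9 - 16
if val > val:
    val = process(8)
    k = 40 * 18
else:
    k = k + 38
records = records - (val - p)
p = k - 16
records = records + record(11)

records = records - (val - p)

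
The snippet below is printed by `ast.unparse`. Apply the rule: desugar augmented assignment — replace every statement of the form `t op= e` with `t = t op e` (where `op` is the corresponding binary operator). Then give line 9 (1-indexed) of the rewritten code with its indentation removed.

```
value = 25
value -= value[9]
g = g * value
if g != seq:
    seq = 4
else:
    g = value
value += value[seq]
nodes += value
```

nodes = nodes + value

Transformed code:
value = 25
value = value - value[9]
g = g * value
if g != seq:
    seq = 4
else:
    g = value
value = value + value[seq]
nodes = nodes + value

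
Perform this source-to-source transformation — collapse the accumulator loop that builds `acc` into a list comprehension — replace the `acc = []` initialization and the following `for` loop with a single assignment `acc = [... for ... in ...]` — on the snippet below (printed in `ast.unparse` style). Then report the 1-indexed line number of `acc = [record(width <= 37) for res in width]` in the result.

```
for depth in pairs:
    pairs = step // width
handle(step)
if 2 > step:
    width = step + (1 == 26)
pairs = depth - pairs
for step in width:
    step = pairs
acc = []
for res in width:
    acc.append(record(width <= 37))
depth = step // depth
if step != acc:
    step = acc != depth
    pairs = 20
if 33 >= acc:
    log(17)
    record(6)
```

9

Transformed code:
for depth in pairs:
    pairs = step // width
handle(step)
if 2 > step:
    width = step + (1 == 26)
pairs = depth - pairs
for step in width:
    step = pairs
acc = [record(width <= 37) for res in width]
depth = step // depth
if step != acc:
    step = acc != depth
    pairs = 20
if 33 >= acc:
    log(17)
    record(6)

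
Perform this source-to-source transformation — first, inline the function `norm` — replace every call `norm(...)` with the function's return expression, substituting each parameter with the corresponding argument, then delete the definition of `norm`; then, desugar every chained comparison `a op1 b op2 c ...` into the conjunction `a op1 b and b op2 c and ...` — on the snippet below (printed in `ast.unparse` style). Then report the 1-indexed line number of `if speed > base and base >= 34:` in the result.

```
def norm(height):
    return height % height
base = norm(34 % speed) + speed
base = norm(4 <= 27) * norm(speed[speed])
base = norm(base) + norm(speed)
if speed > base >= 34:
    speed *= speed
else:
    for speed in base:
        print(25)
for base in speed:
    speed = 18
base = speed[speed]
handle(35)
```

4

Transformed code:
base = 34 % speed % (34 % speed) + speed
base = (4 <= 27) % (4 <= 27) * (speed[speed] % speed[speed])
base = base % base + speed % speed
if speed > base and base >= 34:
    speed *= speed
else:
    for speed in base:
        print(25)
for base in speed:
    speed = 18
base = speed[speed]
handle(35)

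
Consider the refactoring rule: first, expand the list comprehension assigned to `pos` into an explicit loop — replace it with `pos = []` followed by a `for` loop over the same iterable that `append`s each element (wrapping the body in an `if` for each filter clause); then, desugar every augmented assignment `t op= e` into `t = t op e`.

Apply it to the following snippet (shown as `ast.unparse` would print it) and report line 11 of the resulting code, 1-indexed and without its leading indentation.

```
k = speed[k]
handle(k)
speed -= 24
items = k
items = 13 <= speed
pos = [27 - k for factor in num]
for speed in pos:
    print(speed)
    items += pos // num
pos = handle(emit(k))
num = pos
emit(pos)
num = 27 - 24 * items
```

items = items + pos // num

Transformed code:
k = speed[k]
handle(k)
speed = speed - 24
items = k
items = 13 <= speed
pos = []
for factor in num:
    pos.append(27 - k)
for speed in pos:
    print(speed)
    items = items + pos // num
pos = handle(emit(k))
num = pos
emit(pos)
num = 27 - 24 * items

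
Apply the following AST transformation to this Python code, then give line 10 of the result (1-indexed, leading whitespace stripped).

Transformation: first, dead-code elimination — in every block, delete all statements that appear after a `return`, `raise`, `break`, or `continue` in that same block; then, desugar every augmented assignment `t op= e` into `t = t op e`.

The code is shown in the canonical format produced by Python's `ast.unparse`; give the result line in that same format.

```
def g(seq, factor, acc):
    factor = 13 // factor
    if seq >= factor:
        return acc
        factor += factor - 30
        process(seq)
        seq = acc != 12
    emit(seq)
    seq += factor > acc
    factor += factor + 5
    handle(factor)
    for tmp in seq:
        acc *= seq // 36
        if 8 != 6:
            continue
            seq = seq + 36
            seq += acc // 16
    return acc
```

Transformed code:
def g(seq, factor, acc):
    factor = 13 // factor
    if seq >= factor:
        return acc
    emit(seq)
    seq = seq + (factor > acc)
    factor = factor + (factor + 5)
    handle(factor)
    for tmp in seq:
        acc = acc * (seq // 36)
        if 8 != 6:
            continue
    return acc

acc = acc * (seq // 36)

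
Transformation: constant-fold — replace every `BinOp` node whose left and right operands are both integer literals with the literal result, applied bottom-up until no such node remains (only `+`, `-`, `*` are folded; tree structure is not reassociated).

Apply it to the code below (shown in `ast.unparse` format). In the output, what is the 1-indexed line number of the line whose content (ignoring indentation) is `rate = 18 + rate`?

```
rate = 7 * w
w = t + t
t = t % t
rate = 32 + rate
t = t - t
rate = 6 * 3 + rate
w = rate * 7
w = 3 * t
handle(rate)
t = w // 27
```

6

Transformed code:
rate = 7 * w
w = t + t
t = t % t
rate = 32 + rate
t = t - t
rate = 18 + rate
w = rate * 7
w = 3 * t
handle(rate)
t = w // 27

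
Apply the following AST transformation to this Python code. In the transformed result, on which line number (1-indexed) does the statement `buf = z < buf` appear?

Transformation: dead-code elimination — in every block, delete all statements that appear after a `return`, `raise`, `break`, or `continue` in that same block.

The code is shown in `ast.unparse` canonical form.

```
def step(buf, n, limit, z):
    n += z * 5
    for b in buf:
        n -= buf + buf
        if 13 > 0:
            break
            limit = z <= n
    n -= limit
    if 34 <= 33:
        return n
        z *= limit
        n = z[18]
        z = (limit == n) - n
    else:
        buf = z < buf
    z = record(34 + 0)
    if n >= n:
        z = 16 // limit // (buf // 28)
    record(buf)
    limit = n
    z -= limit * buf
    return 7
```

11

Transformed code:
def step(buf, n, limit, z):
    n += z * 5
    for b in buf:
        n -= buf + buf
        if 13 > 0:
            break
    n -= limit
    if 34 <= 33:
        return n
    else:
        buf = z < buf
    z = record(34 + 0)
    if n >= n:
        z = 16 // limit // (buf // 28)
    record(buf)
    limit = n
    z -= limit * buf
    return 7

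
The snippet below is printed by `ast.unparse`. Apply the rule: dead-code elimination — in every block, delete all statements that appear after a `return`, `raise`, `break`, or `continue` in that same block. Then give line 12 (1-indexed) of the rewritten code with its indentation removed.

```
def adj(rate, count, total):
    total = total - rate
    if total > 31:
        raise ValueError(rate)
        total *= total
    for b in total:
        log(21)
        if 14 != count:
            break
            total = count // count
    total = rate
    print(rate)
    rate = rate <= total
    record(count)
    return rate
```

record(count)

Transformed code:
def adj(rate, count, total):
    total = total - rate
    if total > 31:
        raise ValueError(rate)
    for b in total:
        log(21)
        if 14 != count:
            break
    total = rate
    print(rate)
    rate = rate <= total
    record(count)
    return rate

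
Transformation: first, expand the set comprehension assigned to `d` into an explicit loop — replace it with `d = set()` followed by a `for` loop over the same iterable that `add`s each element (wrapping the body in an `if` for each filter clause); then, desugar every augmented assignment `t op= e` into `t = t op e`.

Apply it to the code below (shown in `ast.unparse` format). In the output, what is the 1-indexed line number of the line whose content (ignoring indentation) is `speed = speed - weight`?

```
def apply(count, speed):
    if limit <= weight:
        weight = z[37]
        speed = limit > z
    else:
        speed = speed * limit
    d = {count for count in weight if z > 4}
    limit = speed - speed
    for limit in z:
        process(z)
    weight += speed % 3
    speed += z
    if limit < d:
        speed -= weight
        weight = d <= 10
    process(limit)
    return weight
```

17

Transformed code:
def apply(count, speed):
    if limit <= weight:
        weight = z[37]
        speed = limit > z
    else:
        speed = speed * limit
    d = set()
    for count in weight:
        if z > 4:
            d.add(count)
    limit = speed - speed
    for limit in z:
        process(z)
    weight = weight + speed % 3
    speed = speed + z
    if limit < d:
        speed = speed - weight
        weight = d <= 10
    process(limit)
    return weight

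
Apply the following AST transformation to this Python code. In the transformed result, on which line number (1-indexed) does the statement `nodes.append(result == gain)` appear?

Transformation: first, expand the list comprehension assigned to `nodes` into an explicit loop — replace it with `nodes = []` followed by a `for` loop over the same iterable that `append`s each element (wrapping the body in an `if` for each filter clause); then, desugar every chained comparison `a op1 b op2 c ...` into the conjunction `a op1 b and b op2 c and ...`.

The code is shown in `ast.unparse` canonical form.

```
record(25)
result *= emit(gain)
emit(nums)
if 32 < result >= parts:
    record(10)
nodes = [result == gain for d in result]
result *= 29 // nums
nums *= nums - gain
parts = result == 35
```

Transformed code:
record(25)
result *= emit(gain)
emit(nums)
if 32 < result and result >= parts:
    record(10)
nodes = []
for d in result:
    nodes.append(result == gain)
result *= 29 // nums
nums *= nums - gain
parts = result == 35

8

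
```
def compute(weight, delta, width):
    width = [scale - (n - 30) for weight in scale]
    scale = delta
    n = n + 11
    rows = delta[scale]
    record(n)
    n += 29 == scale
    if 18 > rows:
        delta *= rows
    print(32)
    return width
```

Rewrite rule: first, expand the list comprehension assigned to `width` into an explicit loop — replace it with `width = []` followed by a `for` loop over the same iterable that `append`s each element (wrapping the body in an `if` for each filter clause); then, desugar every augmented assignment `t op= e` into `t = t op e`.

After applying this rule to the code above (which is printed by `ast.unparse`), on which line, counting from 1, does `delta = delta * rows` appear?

11

Transformed code:
def compute(weight, delta, width):
    width = []
    for weight in scale:
        width.append(scale - (n - 30))
    scale = delta
    n = n + 11
    rows = delta[scale]
    record(n)
    n = n + (29 == scale)
    if 18 > rows:
        delta = delta * rows
    print(32)
    return width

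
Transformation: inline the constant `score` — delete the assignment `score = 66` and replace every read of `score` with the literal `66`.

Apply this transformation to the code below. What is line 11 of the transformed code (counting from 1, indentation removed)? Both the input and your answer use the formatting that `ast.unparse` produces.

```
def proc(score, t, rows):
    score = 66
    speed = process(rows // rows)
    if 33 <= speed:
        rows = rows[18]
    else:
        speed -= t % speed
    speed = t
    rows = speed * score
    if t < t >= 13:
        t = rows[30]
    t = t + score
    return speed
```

Transformed code:
def proc(score, t, rows):
    speed = process(rows // rows)
    if 33 <= speed:
        rows = rows[18]
    else:
        speed -= t % speed
    speed = t
    rows = speed * 66
    if t < t >= 13:
        t = rows[30]
    t = t + 66
    return speed

t = t + 66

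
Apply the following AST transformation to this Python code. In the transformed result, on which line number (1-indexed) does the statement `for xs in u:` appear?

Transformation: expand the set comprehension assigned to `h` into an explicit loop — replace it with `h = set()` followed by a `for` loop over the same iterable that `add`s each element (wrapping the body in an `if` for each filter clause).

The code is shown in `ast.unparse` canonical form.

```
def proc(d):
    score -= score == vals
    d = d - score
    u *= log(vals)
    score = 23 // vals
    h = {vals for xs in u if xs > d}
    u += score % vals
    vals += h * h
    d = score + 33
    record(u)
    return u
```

Transformed code:
def proc(d):
    score -= score == vals
    d = d - score
    u *= log(vals)
    score = 23 // vals
    h = set()
    for xs in u:
        if xs > d:
            h.add(vals)
    u += score % vals
    vals += h * h
    d = score + 33
    record(u)
    return u

7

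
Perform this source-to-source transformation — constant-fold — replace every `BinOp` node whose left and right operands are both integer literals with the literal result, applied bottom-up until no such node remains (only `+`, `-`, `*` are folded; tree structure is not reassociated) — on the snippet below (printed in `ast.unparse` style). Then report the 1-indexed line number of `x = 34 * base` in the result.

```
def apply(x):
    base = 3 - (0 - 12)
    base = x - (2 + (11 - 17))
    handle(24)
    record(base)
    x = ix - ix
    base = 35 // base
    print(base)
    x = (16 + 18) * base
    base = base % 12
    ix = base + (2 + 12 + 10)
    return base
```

Transformed code:
def apply(x):
    base = 15
    base = x - -4
    handle(24)
    record(base)
    x = ix - ix
    base = 35 // base
    print(base)
    x = 34 * base
    base = base % 12
    ix = base + 24
    return base

9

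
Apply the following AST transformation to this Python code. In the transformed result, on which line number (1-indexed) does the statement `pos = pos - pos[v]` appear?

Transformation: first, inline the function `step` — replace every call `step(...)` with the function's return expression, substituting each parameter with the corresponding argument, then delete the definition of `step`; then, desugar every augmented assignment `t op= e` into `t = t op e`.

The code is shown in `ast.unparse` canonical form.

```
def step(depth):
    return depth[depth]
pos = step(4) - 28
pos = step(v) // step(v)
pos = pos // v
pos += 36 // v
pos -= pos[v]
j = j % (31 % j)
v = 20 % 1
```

Transformed code:
pos = 4[4] - 28
pos = v[v] // v[v]
pos = pos // v
pos = pos + 36 // v
pos = pos - pos[v]
j = j % (31 % j)
v = 20 % 1

5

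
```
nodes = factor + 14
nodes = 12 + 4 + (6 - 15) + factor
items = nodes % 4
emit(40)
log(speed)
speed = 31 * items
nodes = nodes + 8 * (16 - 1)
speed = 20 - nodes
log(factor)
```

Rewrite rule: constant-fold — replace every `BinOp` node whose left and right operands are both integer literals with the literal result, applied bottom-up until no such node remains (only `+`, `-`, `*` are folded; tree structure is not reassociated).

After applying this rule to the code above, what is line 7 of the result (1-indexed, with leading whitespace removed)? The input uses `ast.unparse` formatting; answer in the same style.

Transformed code:
nodes = factor + 14
nodes = 7 + factor
items = nodes % 4
emit(40)
log(speed)
speed = 31 * items
nodes = nodes + 120
speed = 20 - nodes
log(factor)

nodes = nodes + 120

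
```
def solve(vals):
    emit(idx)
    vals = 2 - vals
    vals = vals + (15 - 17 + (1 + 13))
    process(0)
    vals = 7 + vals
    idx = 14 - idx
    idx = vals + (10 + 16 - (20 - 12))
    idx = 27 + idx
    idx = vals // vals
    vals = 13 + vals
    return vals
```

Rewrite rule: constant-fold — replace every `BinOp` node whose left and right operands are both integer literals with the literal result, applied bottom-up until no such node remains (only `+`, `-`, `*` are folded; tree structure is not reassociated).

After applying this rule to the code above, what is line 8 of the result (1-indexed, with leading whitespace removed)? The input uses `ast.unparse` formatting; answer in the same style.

idx = vals + 18

Transformed code:
def solve(vals):
    emit(idx)
    vals = 2 - vals
    vals = vals + 12
    process(0)
    vals = 7 + vals
    idx = 14 - idx
    idx = vals + 18
    idx = 27 + idx
    idx = vals // vals
    vals = 13 + vals
    return vals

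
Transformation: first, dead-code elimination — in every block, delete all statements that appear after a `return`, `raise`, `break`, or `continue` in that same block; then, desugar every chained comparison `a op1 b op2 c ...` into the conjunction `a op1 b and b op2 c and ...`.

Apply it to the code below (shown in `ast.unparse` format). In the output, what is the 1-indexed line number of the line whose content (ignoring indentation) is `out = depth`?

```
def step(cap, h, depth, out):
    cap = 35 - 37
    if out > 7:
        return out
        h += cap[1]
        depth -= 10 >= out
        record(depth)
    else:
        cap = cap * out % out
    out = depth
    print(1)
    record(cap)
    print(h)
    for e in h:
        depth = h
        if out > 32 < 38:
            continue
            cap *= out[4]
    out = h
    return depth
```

7

Transformed code:
def step(cap, h, depth, out):
    cap = 35 - 37
    if out > 7:
        return out
    else:
        cap = cap * out % out
    out = depth
    print(1)
    record(cap)
    print(h)
    for e in h:
        depth = h
        if out > 32 and 32 < 38:
            continue
    out = h
    return depth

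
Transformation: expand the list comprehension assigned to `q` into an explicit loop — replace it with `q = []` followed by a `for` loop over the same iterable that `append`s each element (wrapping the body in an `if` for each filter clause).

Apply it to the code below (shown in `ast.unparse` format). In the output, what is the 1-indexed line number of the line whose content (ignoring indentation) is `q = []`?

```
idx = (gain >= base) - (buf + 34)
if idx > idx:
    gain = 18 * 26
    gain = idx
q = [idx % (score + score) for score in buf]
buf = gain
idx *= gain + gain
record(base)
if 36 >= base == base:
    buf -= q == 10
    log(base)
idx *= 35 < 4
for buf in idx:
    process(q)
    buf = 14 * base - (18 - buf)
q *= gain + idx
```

5

Transformed code:
idx = (gain >= base) - (buf + 34)
if idx > idx:
    gain = 18 * 26
    gain = idx
q = []
for score in buf:
    q.append(idx % (score + score))
buf = gain
idx *= gain + gain
record(base)
if 36 >= base == base:
    buf -= q == 10
    log(base)
idx *= 35 < 4
for buf in idx:
    process(q)
    buf = 14 * base - (18 - buf)
q *= gain + idx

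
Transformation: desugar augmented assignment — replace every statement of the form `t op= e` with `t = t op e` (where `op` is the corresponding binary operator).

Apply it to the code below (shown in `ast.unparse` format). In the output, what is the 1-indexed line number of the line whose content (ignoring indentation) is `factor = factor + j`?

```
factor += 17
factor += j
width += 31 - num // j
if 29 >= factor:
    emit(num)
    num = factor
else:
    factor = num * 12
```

Transformed code:
factor = factor + 17
factor = factor + j
width = width + (31 - num // j)
if 29 >= factor:
    emit(num)
    num = factor
else:
    factor = num * 12

2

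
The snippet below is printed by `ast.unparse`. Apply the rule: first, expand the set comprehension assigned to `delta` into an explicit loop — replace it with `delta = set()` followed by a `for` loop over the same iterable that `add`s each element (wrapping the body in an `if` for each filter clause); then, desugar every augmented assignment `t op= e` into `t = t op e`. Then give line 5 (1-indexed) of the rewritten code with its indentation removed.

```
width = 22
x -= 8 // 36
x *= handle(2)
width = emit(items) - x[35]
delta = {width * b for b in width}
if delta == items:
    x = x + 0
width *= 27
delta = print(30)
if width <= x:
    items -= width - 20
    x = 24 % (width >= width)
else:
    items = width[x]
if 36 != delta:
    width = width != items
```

Transformed code:
width = 22
x = x - 8 // 36
x = x * handle(2)
width = emit(items) - x[35]
delta = set()
for b in width:
    delta.add(width * b)
if delta == items:
    x = x + 0
width = width * 27
delta = print(30)
if width <= x:
    items = items - (width - 20)
    x = 24 % (width >= width)
else:
    items = width[x]
if 36 != delta:
    width = width != items

delta = set()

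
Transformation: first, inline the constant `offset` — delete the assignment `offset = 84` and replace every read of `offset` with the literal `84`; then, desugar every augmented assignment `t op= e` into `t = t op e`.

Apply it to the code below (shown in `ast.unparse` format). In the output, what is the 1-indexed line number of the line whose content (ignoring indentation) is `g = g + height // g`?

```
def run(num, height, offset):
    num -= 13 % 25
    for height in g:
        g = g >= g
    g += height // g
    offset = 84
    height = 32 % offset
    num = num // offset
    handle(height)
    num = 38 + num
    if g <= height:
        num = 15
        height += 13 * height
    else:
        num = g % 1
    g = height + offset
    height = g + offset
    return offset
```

Transformed code:
def run(num, height, offset):
    num = num - 13 % 25
    for height in g:
        g = g >= g
    g = g + height // g
    height = 32 % 84
    num = num // 84
    handle(height)
    num = 38 + num
    if g <= height:
        num = 15
        height = height + 13 * height
    else:
        num = g % 1
    g = height + 84
    height = g + 84
    return 84

5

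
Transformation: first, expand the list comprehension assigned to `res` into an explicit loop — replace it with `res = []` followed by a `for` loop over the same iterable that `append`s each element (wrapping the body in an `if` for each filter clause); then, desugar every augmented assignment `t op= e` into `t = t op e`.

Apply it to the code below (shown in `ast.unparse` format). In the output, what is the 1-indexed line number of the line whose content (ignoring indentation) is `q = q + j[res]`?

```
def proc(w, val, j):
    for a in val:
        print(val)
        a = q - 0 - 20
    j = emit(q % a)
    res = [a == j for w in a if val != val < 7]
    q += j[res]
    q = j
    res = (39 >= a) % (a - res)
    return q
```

Transformed code:
def proc(w, val, j):
    for a in val:
        print(val)
        a = q - 0 - 20
    j = emit(q % a)
    res = []
    for w in a:
        if val != val < 7:
            res.append(a == j)
    q = q + j[res]
    q = j
    res = (39 >= a) % (a - res)
    return q

10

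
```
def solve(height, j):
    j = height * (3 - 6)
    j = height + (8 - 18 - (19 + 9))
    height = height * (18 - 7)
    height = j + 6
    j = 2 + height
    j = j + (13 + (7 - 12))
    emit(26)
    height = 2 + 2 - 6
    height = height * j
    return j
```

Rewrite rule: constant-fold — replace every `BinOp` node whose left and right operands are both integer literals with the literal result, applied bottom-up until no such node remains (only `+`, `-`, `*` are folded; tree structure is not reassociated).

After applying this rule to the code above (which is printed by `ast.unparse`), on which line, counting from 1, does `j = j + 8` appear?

7

Transformed code:
def solve(height, j):
    j = height * -3
    j = height + -38
    height = height * 11
    height = j + 6
    j = 2 + height
    j = j + 8
    emit(26)
    height = -2
    height = height * j
    return j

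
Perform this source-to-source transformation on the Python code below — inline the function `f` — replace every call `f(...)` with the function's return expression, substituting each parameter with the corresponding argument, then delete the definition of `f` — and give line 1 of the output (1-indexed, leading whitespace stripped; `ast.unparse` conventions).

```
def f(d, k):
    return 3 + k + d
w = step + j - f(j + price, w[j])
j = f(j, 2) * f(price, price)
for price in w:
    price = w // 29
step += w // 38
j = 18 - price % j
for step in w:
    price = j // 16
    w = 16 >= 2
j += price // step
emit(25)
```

Transformed code:
w = step + j - (3 + w[j] + (j + price))
j = (3 + 2 + j) * (3 + price + price)
for price in w:
    price = w // 29
step += w // 38
j = 18 - price % j
for step in w:
    price = j // 16
    w = 16 >= 2
j += price // step
emit(25)

w = step + j - (3 + w[j] + (j + price))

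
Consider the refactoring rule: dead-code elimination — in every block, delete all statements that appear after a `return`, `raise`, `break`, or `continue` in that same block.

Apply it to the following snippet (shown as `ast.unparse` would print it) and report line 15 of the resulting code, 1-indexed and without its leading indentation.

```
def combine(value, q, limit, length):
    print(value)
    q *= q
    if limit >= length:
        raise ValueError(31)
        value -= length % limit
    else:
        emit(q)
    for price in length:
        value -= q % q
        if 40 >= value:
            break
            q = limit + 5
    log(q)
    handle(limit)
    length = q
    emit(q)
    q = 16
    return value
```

Transformed code:
def combine(value, q, limit, length):
    print(value)
    q *= q
    if limit >= length:
        raise ValueError(31)
    else:
        emit(q)
    for price in length:
        value -= q % q
        if 40 >= value:
            break
    log(q)
    handle(limit)
    length = q
    emit(q)
    q = 16
    return value

emit(q)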